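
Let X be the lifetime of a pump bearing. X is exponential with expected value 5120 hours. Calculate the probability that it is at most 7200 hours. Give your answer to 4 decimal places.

0.7549

The rate is λ = 1/5120 = 0.000195313 per hour.
P(X ≤ 7200) = 1 − e^(−λ·7200) = 1 − e^(−1.4062) ≈ 0.7549.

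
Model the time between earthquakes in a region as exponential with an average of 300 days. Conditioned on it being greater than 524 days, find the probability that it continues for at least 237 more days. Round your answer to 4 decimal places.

0.4538

The rate is λ = 1/300 = 0.00333333 per day.
The exponential is memoryless, so the remaining time is again Exp(λ): the condition X > 524 is irrelevant.
P(X > 237) = e^(−0.79) ≈ 0.4538.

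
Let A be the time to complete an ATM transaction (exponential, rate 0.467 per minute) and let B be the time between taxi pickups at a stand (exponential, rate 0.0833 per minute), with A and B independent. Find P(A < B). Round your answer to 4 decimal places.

λ_1 = 0.467, λ_2 = 0.0833.
For independent exponentials, P(A < B) = λ_1/(λ_1+λ_2) = 0.467/0.5503 ≈ 0.8486.

0.8486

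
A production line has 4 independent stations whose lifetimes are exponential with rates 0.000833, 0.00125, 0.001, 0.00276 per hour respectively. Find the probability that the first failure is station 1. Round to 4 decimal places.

0.1426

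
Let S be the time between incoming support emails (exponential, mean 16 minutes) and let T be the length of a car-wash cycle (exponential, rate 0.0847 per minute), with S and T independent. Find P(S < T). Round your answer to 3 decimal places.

0.425

λ_1 = 1/16 = 0.0625, λ_2 = 0.0847.
For independent exponentials, P(S < T) = λ_1/(λ_1+λ_2) = 0.0625/0.1472 ≈ 0.425.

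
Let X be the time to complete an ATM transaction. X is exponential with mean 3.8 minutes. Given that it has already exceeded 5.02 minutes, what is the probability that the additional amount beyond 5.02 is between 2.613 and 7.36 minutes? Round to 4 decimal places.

0.3586

The rate is λ = 1/3.8 = 0.263158 per minute.
Memoryless: the residual past 5.02 is again Exp(λ).
P(2.613 < residual < 7.36) = e^(−λ·2.613) − e^(−λ·7.36) = 0.50277 − 0.14416 ≈ 0.3586.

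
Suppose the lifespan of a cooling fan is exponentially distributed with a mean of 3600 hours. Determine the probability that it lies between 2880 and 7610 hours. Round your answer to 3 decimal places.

0.329

The rate is λ = 1/3600 = 0.000277778 per hour.
P(2880 < X < 7610) = e^(−λ·2880) − e^(−λ·7610) = 0.44933 − 0.12077 ≈ 0.329.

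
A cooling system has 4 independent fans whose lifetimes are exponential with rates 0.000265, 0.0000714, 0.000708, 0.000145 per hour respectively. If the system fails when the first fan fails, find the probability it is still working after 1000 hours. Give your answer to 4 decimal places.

0.3044

The time to first failure is exponential with rate Σλ = 0.000265 + 0.0000714 + 0.000708 + 0.000145 = 0.0011894.
P(min > 1000) = e^(−0.0011894·1000) = e^(−1.1894) ≈ 0.3044.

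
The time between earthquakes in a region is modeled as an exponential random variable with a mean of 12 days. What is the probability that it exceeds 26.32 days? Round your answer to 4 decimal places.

0.1115

The rate is λ = 1/12 = 0.0833333 per day.
P(X > 26.32) = e^(−λ·26.32) = e^(−2.1933) ≈ 0.1115.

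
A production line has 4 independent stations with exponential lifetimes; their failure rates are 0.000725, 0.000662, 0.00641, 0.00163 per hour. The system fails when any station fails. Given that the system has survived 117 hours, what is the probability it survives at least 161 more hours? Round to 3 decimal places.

0.219

Time to first failure ~ Exp(Σλ) with Σλ = 0.009427.
By memorylessness, P(T > 117+161 | T > 117) = P(T > 161) = e^(−0.009427·161) ≈ 0.219.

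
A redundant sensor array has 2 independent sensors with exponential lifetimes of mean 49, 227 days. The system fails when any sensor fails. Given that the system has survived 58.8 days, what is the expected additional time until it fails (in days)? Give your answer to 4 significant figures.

First-failure rate Σλ = 1/49 + 1/227 = 0.0248134.
By memorylessness the expected residual is 1/Σλ = 40.3007 days, regardless of the 58.8 already elapsed.

40.30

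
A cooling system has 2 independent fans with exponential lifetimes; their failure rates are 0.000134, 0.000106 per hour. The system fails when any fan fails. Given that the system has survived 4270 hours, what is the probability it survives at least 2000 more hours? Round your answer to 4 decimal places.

0.6188

Time to first failure ~ Exp(Σλ) with Σλ = 0.00024.
By memorylessness, P(T > 4270+2000 | T > 4270) = P(T > 2000) = e^(−0.00024·2000) ≈ 0.6188.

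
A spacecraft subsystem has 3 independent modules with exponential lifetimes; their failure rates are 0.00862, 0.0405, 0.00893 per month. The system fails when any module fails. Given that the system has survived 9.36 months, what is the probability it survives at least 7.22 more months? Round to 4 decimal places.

Time to first failure ~ Exp(Σλ) with Σλ = 0.05805.
By memorylessness, P(T > 9.36+7.22 | T > 9.36) = P(T > 7.22) = e^(−0.05805·7.22) ≈ 0.6576.

0.6576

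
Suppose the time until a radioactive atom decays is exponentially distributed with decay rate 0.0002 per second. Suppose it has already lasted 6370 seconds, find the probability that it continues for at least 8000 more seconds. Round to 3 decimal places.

0.202

By the memoryless property, P(X > 6370+8000 | X > 6370) = P(X > 8000).
P(X > 8000) = e^(−1.6) ≈ 0.202.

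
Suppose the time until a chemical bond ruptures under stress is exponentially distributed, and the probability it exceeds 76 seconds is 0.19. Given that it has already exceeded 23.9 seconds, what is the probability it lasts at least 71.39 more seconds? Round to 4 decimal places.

0.2101

From e^(−λ·76) = 0.19, λ = −ln(0.19)/76 = 0.0218517.
Memoryless: P(X > 23.9+71.39 | X > 23.9) = P(X > 71.39) = e^(−0.0218517·71.39) ≈ 0.2101.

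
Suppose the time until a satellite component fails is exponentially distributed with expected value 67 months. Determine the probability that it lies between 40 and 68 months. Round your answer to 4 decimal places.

The rate is λ = 1/67 = 0.0149254 per month.
P(40 < X < 68) = e^(−λ·40) − e^(−λ·68) = 0.55045 − 0.36243 ≈ 0.1880.

0.1880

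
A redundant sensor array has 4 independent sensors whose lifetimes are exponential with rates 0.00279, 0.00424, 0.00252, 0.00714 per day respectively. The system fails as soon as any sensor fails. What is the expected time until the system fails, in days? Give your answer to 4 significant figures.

59.92

The time to first failure is exponential with rate Σλ = 0.00279 + 0.00424 + 0.00252 + 0.00714 = 0.01669.
E[min] = 1/Σλ = 1/0.01669 = 59.9161 days.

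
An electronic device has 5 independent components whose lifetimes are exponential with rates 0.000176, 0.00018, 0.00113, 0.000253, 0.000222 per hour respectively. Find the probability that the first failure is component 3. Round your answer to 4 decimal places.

The time to first failure is exponential with rate Σλ = 0.000176 + 0.00018 + 0.00113 + 0.000253 + 0.000222 = 0.001961.
P(component 3 first) = λ_3/Σλ = 0.00113/0.001961 ≈ 0.5762.

0.5762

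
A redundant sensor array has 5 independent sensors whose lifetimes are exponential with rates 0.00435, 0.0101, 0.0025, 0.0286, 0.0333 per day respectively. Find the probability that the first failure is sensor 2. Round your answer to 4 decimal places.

0.1281

The time to first failure is exponential with rate Σλ = 0.00435 + 0.0101 + 0.0025 + 0.0286 + 0.0333 = 0.07885.
P(sensor 2 first) = λ_2/Σλ = 0.0101/0.07885 ≈ 0.1281.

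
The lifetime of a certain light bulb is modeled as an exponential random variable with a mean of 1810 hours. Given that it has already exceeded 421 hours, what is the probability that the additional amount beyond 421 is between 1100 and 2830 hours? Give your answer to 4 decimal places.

The rate is λ = 1/1810 = 0.000552486 per hour.
Memoryless: the residual past 421 is again Exp(λ).
P(1100 < residual < 2830) = e^(−λ·1100) − e^(−λ·2830) = 0.54458 − 0.20939 ≈ 0.3352.

0.3352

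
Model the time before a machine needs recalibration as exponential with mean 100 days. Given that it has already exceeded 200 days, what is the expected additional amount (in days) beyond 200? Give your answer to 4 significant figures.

The rate is λ = 1/100 = 0.01 per day.
By memorylessness, the remaining amount past any threshold is again Exp(λ) with mean 1/λ = 100 days.

100.0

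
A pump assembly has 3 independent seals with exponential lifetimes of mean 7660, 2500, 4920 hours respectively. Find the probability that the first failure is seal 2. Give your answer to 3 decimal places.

Rates: λ_i = 1/mean_i → 0.000130548, 0.0004, 0.000203252; Σλ = 0.0007338.
P(seal 2 first) = λ_2/Σλ = 0.0004/0.0007338 ≈ 0.545.

0.545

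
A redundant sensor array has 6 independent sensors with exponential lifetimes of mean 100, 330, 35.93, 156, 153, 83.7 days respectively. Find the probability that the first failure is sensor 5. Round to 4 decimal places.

0.0994

Rates: λ_i = 1/mean_i → 0.01, 0.0030303, 0.0278319, 0.00641026, 0.00653595, 0.0119474; Σλ = 0.0657558.
P(sensor 5 first) = λ_5/Σλ = 0.00653595/0.0657558 ≈ 0.0994.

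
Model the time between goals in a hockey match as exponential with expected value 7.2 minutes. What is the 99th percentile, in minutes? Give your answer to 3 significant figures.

The rate is λ = 1/7.2 = 0.138889 per minute.
Set 1 − e^(−λt) = 0.99, so t = −ln(0.01)/λ = 4.6052/0.138889 ≈ 33.1572 minutes.

33.2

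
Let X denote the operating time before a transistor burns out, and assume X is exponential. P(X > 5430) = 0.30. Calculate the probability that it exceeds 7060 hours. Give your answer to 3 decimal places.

e^(−λ·5430) = 0.30 ⇒ λ = −ln(0.30)/5430 = 0.000221726.
P(X > 7060) = e^(−0.000221726·7060) = e^(−1.5654) ≈ 0.209.

0.209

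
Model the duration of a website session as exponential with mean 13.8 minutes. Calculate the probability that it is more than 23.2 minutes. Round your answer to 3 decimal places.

The rate is λ = 1/13.8 = 0.0724638 per minute.
P(X > 23.2) = e^(−λ·23.2) = e^(−1.6812) ≈ 0.186.

0.186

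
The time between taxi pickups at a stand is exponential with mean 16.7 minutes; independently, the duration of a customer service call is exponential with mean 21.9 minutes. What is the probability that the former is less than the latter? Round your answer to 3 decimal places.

λ_1 = 1/16.7 = 0.0598802, λ_2 = 1/21.9 = 0.0456621.
For independent exponentials, P(the former < the latter) = λ_1/(λ_1+λ_2) = 0.0598802/0.105542 ≈ 0.567.

0.567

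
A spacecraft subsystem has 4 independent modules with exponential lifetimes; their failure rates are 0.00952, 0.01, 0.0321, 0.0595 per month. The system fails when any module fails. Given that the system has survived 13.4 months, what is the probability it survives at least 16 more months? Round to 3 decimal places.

Time to first failure ~ Exp(Σλ) with Σλ = 0.11112.
By memorylessness, P(T > 13.4+16 | T > 13.4) = P(T > 16) = e^(−0.11112·16) ≈ 0.169.

0.169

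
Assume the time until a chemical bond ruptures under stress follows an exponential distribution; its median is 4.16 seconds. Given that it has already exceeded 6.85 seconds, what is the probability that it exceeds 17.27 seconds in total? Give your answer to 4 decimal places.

For an exponential, median = ln(2)/λ, so λ = ln 2 / 4.16 = 0.166622 per second.
The exponential is memoryless, so the remaining time is again Exp(λ): the condition X > 6.85 is irrelevant.
P(X > 10.42) = e^(−1.7362) ≈ 0.1762.

0.1762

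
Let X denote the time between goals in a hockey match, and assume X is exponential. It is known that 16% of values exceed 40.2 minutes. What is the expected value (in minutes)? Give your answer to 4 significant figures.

e^(−λ·40.2) = 0.16 ⇒ λ = −ln(0.16)/40.2 = 0.0455866.
Mean = 1/λ = 21.9363 minutes.

21.94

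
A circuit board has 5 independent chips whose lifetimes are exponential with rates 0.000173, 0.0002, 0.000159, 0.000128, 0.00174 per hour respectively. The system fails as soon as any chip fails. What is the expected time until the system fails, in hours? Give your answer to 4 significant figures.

The time to first failure is exponential with rate Σλ = 0.000173 + 0.0002 + 0.000159 + 0.000128 + 0.00174 = 0.0024.
E[min] = 1/Σλ = 1/0.0024 = 416.667 hours.

416.7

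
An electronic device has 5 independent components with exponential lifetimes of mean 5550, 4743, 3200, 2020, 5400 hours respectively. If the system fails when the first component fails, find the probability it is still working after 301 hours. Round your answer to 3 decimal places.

0.659

The first failure time is exponential with rate Σλ_i = 1/5550 + 1/4743 + 1/3200 + 1/2020 + 1/5400 = 0.00138375 per hour.
P(min > 301) = e^(−0.00138375·301) = e^(−0.41651) ≈ 0.659.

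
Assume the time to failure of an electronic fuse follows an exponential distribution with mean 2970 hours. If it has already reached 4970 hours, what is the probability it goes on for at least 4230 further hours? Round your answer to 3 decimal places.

0.241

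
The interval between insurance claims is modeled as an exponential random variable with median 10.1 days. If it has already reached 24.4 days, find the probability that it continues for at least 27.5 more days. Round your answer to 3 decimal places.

For an exponential, median = ln(2)/λ, so λ = ln 2 / 10.1 = 0.0686284 per day.
P(X > s+t | X > s) = e^(−λ(s+t))/e^(−λs) = e^(−λt), independent of s = 24.4.
P(X > 27.5) = e^(−1.8873) ≈ 0.151.

0.151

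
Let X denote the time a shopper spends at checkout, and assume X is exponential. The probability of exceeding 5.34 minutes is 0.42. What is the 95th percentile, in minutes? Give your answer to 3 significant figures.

18.4

e^(−λ·5.34) = 0.42 ⇒ λ = −ln(0.42)/5.34 = 0.162453.
95th percentile: 1 − e^(−λt) = 0.95, t = −ln(0.05)/λ = 18.4406 minutes.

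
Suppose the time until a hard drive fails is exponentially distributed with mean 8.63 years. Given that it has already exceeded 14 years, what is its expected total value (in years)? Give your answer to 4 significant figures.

The rate is λ = 1/8.63 = 0.115875 per year.
By memorylessness, E[X | X > 14] = 14 + 1/λ = 14 + 8.63 = 22.63 years.

22.63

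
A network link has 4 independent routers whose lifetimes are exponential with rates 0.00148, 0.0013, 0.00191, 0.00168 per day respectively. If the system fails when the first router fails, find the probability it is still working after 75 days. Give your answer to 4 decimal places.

0.6202

The time to first failure is exponential with rate Σλ = 0.00148 + 0.0013 + 0.00191 + 0.00168 = 0.00637.
P(min > 75) = e^(−0.00637·75) = e^(−0.47775) ≈ 0.6202.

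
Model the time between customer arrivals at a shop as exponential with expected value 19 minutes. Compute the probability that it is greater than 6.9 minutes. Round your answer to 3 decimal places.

The rate is λ = 1/19 = 0.0526316 per minute.
P(X > 6.9) = e^(−λ·6.9) = e^(−0.36316) ≈ 0.695.

0.695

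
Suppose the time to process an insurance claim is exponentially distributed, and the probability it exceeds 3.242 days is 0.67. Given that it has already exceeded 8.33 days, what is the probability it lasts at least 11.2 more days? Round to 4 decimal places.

0.2507

From e^(−λ·3.242) = 0.67, λ = −ln(0.67)/3.242 = 0.123528.
Memoryless: P(X > 8.33+11.2 | X > 8.33) = P(X > 11.2) = e^(−0.123528·11.2) ≈ 0.2507.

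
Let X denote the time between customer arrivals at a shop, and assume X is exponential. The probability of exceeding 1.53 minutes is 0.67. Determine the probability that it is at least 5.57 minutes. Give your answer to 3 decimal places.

e^(−λ·1.53) = 0.67 ⇒ λ = −ln(0.67)/1.53 = 0.26175.
P(X > 5.57) = e^(−0.26175·5.57) = e^(−1.4579) ≈ 0.233.

0.233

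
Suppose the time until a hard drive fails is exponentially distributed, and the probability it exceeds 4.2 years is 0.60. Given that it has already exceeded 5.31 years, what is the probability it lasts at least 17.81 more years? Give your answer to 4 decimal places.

From e^(−λ·4.2) = 0.60, λ = −ln(0.60)/4.2 = 0.121625.
Memoryless: P(X > 5.31+17.81 | X > 5.31) = P(X > 17.81) = e^(−0.121625·17.81) ≈ 0.1146.

0.1146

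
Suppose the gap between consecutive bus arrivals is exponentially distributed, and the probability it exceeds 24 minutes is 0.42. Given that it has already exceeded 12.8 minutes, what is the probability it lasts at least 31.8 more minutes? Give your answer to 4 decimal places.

0.3168

From e^(−λ·24) = 0.42, λ = −ln(0.42)/24 = 0.0361459.
Memoryless: P(X > 12.8+31.8 | X > 12.8) = P(X > 31.8) = e^(−0.0361459·31.8) ≈ 0.3168.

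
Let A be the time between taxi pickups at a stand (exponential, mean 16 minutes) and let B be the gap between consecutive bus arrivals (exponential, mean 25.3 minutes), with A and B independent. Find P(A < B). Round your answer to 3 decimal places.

λ_1 = 1/16 = 0.0625, λ_2 = 1/25.3 = 0.0395257.
For independent exponentials, P(A < B) = λ_1/(λ_1+λ_2) = 0.0625/0.102026 ≈ 0.613.

0.613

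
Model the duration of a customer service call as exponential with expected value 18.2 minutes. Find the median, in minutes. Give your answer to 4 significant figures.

The rate is λ = 1/18.2 = 0.0549451 per minute.
Set 1 − e^(−λt) = 0.5, so t = −ln(0.5)/λ = 0.69315/0.0549451 ≈ 12.6153 minutes.

12.62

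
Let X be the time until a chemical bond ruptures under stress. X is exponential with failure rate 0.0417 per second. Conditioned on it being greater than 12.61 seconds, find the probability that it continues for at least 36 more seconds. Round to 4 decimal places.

The exponential is memoryless, so the remaining time is again Exp(λ): the condition X > 12.61 is irrelevant.
P(X > 36) = e^(−1.5012) ≈ 0.2229.

0.2229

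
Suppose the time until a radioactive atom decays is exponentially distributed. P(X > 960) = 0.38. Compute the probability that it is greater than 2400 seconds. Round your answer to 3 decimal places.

0.089

e^(−λ·960) = 0.38 ⇒ λ = −ln(0.38)/960 = 0.0010079.
P(X > 2400) = e^(−0.0010079·2400) = e^(−2.419) ≈ 0.089.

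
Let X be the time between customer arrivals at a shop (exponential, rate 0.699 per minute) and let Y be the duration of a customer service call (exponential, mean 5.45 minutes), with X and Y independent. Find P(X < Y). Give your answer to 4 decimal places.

0.7921

λ_1 = 0.699, λ_2 = 1/5.45 = 0.183486.
For independent exponentials, P(X < Y) = λ_1/(λ_1+λ_2) = 0.699/0.882486 ≈ 0.7921.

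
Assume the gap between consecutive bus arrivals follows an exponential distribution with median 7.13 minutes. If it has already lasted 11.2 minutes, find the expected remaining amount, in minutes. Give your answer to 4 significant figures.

10.29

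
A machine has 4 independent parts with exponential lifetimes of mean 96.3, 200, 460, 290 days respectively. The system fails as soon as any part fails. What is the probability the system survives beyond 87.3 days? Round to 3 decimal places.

The first failure time is exponential with rate Σλ_i = 1/96.3 + 1/200 + 1/460 + 1/290 = 0.0210064 per day.
P(min > 87.3) = e^(−0.0210064·87.3) = e^(−1.8339) ≈ 0.160.

0.160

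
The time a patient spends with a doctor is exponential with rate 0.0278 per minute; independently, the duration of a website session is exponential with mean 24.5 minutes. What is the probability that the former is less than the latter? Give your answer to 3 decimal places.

0.405

λ_1 = 0.0278, λ_2 = 1/24.5 = 0.0408163.
For independent exponentials, P(the former < the latter) = λ_1/(λ_1+λ_2) = 0.0278/0.0686163 ≈ 0.405.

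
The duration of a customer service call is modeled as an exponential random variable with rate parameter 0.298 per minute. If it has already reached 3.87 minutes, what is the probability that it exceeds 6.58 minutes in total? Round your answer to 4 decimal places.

By the memoryless property, P(X > 3.87+2.71 | X > 3.87) = P(X > 2.71).
P(X > 2.71) = e^(−0.80758) ≈ 0.4459.

0.4459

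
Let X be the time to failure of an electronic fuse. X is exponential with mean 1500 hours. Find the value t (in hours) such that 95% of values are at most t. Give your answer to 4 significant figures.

4494

The rate is λ = 1/1500 = 0.000666667 per hour.
Set 1 − e^(−λt) = 0.95, so t = −ln(0.05)/λ = 2.9957/0.000666667 ≈ 4493.6 hours.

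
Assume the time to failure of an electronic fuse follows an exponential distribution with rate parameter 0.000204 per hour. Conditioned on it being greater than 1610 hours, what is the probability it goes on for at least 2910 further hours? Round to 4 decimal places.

P(X > s+t | X > s) = e^(−λ(s+t))/e^(−λs) = e^(−λt), independent of s = 1610.
P(X > 2910) = e^(−0.59364) ≈ 0.5523.

0.5523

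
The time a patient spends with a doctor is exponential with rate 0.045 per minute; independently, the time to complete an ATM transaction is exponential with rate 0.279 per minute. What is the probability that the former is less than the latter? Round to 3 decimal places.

0.139

λ_1 = 0.045, λ_2 = 0.279.
For independent exponentials, P(the former < the latter) = λ_1/(λ_1+λ_2) = 0.045/0.324 ≈ 0.139.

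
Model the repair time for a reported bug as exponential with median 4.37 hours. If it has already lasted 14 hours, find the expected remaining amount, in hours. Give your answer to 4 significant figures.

For an exponential, median = ln(2)/λ, so λ = ln 2 / 4.37 = 0.158615 per hour.
By memorylessness, the remaining amount past any threshold is again Exp(λ) with mean 1/λ = 6.30458 hours.

6.305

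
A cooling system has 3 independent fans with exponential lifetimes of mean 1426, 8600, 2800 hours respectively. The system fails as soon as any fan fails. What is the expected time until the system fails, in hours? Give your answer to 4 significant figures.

The first failure time is exponential with rate Σλ_i = 1/1426 + 1/8600 + 1/2800 = 0.00117468 per hour.
E[min] = 1/Σλ = 1/0.00117468 = 851.293 hours.

851.3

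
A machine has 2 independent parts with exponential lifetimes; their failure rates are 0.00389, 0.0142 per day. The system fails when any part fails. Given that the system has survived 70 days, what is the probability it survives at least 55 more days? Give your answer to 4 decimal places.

Time to first failure ~ Exp(Σλ) with Σλ = 0.01809.
By memorylessness, P(T > 70+55 | T > 70) = P(T > 55) = e^(−0.01809·55) ≈ 0.3697.

0.3697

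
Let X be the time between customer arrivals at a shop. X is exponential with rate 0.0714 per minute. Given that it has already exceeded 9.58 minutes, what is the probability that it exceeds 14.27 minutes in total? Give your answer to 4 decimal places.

By the memoryless property, P(X > 9.58+4.69 | X > 9.58) = P(X > 4.69).
P(X > 4.69) = e^(−0.33487) ≈ 0.7154.

0.7154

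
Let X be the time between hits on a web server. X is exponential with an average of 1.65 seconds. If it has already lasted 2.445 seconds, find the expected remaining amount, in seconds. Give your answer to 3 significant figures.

The rate is λ = 1/1.65 = 0.606061 per second.
By memorylessness, the remaining amount past any threshold is again Exp(λ) with mean 1/λ = 1.65 seconds.

1.65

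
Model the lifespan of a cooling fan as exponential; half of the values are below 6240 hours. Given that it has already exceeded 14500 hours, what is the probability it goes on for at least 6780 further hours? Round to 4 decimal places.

0.4709

For an exponential, median = ln(2)/λ, so λ = ln 2 / 6240 = 0.000111081 per hour.
P(X > s+t | X > s) = e^(−λ(s+t))/e^(−λs) = e^(−λt), independent of s = 14500.
P(X > 6780) = e^(−0.75313) ≈ 0.4709.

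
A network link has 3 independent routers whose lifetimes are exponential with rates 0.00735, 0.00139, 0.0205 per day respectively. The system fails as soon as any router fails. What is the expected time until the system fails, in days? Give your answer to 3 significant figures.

34.2

The time to first failure is exponential with rate Σλ = 0.00735 + 0.00139 + 0.0205 = 0.02924.
E[min] = 1/Σλ = 1/0.02924 = 34.1997 days.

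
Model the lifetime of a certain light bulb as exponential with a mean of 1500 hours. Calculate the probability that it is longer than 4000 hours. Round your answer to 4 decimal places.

0.0695

The rate is λ = 1/1500 = 0.000666667 per hour.
P(X > 4000) = e^(−λ·4000) = e^(−2.6667) ≈ 0.0695.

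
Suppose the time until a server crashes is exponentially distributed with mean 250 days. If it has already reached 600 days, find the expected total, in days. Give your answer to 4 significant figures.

850.0

The rate is λ = 1/250 = 0.004 per day.
By memorylessness, E[X | X > 600] = 600 + 1/λ = 600 + 250 = 850 days.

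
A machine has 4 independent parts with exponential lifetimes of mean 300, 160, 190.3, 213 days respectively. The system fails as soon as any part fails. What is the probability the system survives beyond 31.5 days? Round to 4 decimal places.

0.5405

The first failure time is exponential with rate Σλ_i = 1/300 + 1/160 + 1/190.3 + 1/213 = 0.019533 per day.
P(min > 31.5) = e^(−0.019533·31.5) = e^(−0.61529) ≈ 0.5405.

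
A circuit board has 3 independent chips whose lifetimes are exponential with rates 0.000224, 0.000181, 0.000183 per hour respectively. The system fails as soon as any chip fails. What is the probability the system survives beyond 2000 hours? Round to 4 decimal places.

0.3085

The time to first failure is exponential with rate Σλ = 0.000224 + 0.000181 + 0.000183 = 0.000588.
P(min > 2000) = e^(−0.000588·2000) = e^(−1.176) ≈ 0.3085.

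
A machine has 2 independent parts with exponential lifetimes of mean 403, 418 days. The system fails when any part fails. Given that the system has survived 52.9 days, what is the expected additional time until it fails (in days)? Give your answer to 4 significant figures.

205.2

First-failure rate Σλ = 1/403 + 1/418 = 0.00487373.
By memorylessness the expected residual is 1/Σλ = 205.181 days, regardless of the 52.9 already elapsed.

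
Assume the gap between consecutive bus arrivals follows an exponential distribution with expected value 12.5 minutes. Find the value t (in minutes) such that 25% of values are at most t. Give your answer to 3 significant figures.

3.60

The rate is λ = 1/12.5 = 0.08 per minute.
Set 1 − e^(−λt) = 0.25, so t = −ln(0.75)/λ = 0.28768/0.08 ≈ 3.59603 minutes.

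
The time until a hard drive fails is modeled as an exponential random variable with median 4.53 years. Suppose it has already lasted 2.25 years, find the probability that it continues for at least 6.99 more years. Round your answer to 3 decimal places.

For an exponential, median = ln(2)/λ, so λ = ln 2 / 4.53 = 0.153013 per year.
By the memoryless property, P(X > 2.25+6.99 | X > 2.25) = P(X > 6.99).
P(X > 6.99) = e^(−1.0696) ≈ 0.343.

0.343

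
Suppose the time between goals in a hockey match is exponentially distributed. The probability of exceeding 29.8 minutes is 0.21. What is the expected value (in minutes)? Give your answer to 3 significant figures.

e^(−λ·29.8) = 0.21 ⇒ λ = −ln(0.21)/29.8 = 0.0523707.
Mean = 1/λ = 19.0946 minutes.

19.1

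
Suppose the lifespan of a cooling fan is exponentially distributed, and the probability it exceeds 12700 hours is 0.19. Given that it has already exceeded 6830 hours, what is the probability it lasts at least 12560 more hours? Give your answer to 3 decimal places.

From e^(−λ·12700) = 0.19, λ = −ln(0.19)/12700 = 0.000130766.
Memoryless: P(X > 6830+12560 | X > 6830) = P(X > 12560) = e^(−0.000130766·12560) ≈ 0.194.

0.194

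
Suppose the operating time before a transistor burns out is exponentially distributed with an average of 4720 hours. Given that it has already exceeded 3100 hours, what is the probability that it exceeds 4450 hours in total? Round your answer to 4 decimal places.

0.7512

The rate is λ = 1/4720 = 0.000211864 per hour.
The exponential is memoryless, so the remaining time is again Exp(λ): the condition X > 3100 is irrelevant.
P(X > 1350) = e^(−0.28602) ≈ 0.7512.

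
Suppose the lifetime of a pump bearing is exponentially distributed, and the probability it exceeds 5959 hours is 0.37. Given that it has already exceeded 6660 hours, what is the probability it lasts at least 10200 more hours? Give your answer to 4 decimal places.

From e^(−λ·5959) = 0.37, λ = −ln(0.37)/5959 = 0.000166849.
Memoryless: P(X > 6660+10200 | X > 6660) = P(X > 10200) = e^(−0.000166849·10200) ≈ 0.1823.

0.1823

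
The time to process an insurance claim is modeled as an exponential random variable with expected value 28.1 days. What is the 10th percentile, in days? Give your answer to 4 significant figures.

The rate is λ = 1/28.1 = 0.0355872 per day.
Set 1 − e^(−λt) = 0.1, so t = −ln(0.9)/λ = 0.10536/0.0355872 ≈ 2.96063 days.

2.961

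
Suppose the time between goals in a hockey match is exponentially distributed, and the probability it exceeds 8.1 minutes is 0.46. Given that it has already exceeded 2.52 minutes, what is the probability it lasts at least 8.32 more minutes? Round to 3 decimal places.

0.450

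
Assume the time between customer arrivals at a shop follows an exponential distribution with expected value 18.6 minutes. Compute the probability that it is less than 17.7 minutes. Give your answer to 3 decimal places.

The rate is λ = 1/18.6 = 0.0537634 per minute.
P(X ≤ 17.7) = 1 − e^(−λ·17.7) = 1 − e^(−0.95161) ≈ 0.614.

0.614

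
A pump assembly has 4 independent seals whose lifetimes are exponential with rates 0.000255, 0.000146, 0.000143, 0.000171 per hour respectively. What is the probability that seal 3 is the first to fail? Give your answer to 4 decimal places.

0.2000

The time to first failure is exponential with rate Σλ = 0.000255 + 0.000146 + 0.000143 + 0.000171 = 0.000715.
P(seal 3 first) = λ_3/Σλ = 0.000143/0.000715 ≈ 0.2000.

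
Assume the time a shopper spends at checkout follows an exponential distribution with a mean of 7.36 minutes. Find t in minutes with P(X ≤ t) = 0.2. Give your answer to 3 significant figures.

The rate is λ = 1/7.36 = 0.13587 per minute.
Set 1 − e^(−λt) = 0.2, so t = −ln(0.8)/λ = 0.22314/0.13587 ≈ 1.64234 minutes.

1.64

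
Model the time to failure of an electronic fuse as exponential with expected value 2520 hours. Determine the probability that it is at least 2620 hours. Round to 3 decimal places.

0.354

The rate is λ = 1/2520 = 0.000396825 per hour.
P(X > 2620) = e^(−λ·2620) = e^(−1.0397) ≈ 0.354.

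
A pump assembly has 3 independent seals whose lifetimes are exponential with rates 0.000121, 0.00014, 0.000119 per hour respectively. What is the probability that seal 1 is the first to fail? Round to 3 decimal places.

0.318

The time to first failure is exponential with rate Σλ = 0.000121 + 0.00014 + 0.000119 = 0.00038.
P(seal 1 first) = λ_1/Σλ = 0.000121/0.00038 ≈ 0.318.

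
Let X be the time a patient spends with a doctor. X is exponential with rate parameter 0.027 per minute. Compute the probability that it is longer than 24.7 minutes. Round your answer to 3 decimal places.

0.513

P(X > 24.7) = e^(−λ·24.7) = e^(−0.6669) ≈ 0.513.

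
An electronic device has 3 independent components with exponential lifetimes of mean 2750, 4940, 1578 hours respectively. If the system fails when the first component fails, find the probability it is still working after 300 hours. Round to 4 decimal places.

0.6977

The first failure time is exponential with rate Σλ_i = 1/2750 + 1/4940 + 1/1578 = 0.00119978 per hour.
P(min > 300) = e^(−0.00119978·300) = e^(−0.35993) ≈ 0.6977.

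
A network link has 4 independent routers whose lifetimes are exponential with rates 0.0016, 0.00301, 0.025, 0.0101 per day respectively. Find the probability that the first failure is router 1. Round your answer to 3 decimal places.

0.040

The time to first failure is exponential with rate Σλ = 0.0016 + 0.00301 + 0.025 + 0.0101 = 0.03971.
P(router 1 first) = λ_1/Σλ = 0.0016/0.03971 ≈ 0.040.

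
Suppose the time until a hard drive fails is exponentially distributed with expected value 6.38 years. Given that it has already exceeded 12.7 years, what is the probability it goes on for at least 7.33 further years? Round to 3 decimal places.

The rate is λ = 1/6.38 = 0.15674 per year.
By the memoryless property, P(X > 12.7+7.33 | X > 12.7) = P(X > 7.33).
P(X > 7.33) = e^(−1.1489) ≈ 0.317.

0.317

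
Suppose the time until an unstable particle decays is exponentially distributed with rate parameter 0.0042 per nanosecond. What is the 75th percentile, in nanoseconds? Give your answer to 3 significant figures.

Set 1 − e^(−λt) = 0.75, so t = −ln(0.25)/λ = 1.3863/0.0042 ≈ 330.07 nanoseconds.

330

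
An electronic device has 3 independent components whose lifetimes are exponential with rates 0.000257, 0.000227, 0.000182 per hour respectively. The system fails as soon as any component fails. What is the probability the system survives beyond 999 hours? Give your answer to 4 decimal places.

The time to first failure is exponential with rate Σλ = 0.000257 + 0.000227 + 0.000182 = 0.000666.
P(min > 999) = e^(−0.000666·999) = e^(−0.66533) ≈ 0.5141.

0.5141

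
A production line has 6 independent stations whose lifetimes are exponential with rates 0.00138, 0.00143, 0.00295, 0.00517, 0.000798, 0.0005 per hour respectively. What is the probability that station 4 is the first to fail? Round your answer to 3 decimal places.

0.423

The time to first failure is exponential with rate Σλ = 0.00138 + 0.00143 + 0.00295 + 0.00517 + 0.000798 + 0.0005 = 0.012228.
P(station 4 first) = λ_4/Σλ = 0.00517/0.012228 ≈ 0.423.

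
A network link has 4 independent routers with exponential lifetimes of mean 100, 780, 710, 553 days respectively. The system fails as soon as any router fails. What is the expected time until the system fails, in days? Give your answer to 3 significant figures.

69.0

The first failure time is exponential with rate Σλ_i = 1/100 + 1/780 + 1/710 + 1/553 = 0.0144988 per day.
E[min] = 1/Σλ = 1/0.0144988 = 68.9711 days.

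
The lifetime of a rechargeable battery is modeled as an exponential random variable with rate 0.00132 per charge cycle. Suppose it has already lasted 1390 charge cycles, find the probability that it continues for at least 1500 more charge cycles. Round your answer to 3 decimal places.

0.138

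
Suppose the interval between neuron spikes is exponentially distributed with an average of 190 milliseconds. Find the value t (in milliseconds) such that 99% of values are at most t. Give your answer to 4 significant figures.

875.0

The rate is λ = 1/190 = 0.00526316 per millisecond.
Set 1 − e^(−λt) = 0.99, so t = −ln(0.01)/λ = 4.6052/0.00526316 ≈ 874.982 milliseconds.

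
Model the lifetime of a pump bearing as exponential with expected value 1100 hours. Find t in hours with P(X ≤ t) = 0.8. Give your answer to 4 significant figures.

1770

The rate is λ = 1/1100 = 0.000909091 per hour.
Set 1 − e^(−λt) = 0.8, so t = −ln(0.2)/λ = 1.6094/0.000909091 ≈ 1770.38 hours.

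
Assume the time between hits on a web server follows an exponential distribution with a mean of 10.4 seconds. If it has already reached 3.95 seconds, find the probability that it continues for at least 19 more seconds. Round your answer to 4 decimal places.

0.1609

The rate is λ = 1/10.4 = 0.0961538 per second.
The exponential is memoryless, so the remaining time is again Exp(λ): the condition X > 3.95 is irrelevant.
P(X > 19) = e^(−1.8269) ≈ 0.1609.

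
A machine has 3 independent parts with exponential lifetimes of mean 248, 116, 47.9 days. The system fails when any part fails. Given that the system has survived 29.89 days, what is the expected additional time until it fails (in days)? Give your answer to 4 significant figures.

29.82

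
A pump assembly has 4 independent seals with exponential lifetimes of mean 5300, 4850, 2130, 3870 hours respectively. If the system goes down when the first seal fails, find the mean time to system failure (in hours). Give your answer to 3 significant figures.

The first failure time is exponential with rate Σλ_i = 1/5300 + 1/4850 + 1/2130 + 1/3870 = 0.00112275 per hour.
E[min] = 1/Σλ = 1/0.00112275 = 890.673 hours.

891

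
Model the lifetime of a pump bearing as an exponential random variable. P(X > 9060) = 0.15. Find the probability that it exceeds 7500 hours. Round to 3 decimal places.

e^(−λ·9060) = 0.15 ⇒ λ = −ln(0.15)/9060 = 0.000209395.
P(X > 7500) = e^(−0.000209395·7500) = e^(−1.5705) ≈ 0.208.

0.208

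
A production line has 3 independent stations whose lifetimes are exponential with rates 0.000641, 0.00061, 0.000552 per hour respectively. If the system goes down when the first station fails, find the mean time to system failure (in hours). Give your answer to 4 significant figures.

554.6

The time to first failure is exponential with rate Σλ = 0.000641 + 0.00061 + 0.000552 = 0.001803.
E[min] = 1/Σλ = 1/0.001803 = 554.631 hours.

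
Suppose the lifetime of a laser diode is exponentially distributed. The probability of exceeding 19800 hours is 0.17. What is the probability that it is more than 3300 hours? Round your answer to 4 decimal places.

0.7443

e^(−λ·19800) = 0.17 ⇒ λ = −ln(0.17)/19800 = 0.0000894928.
P(X > 3300) = e^(−0.0000894928·3300) = e^(−0.29533) ≈ 0.7443.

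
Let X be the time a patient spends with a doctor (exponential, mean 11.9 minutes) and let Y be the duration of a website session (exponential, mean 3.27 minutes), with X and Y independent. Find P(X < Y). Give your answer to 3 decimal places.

λ_1 = 1/11.9 = 0.0840336, λ_2 = 1/3.27 = 0.30581.
For independent exponentials, P(X < Y) = λ_1/(λ_1+λ_2) = 0.0840336/0.389844 ≈ 0.216.

0.216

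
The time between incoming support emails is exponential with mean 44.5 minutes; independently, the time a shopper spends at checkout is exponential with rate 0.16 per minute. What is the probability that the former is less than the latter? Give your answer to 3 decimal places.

0.123

λ_1 = 1/44.5 = 0.0224719, λ_2 = 0.16.
For independent exponentials, P(the former < the latter) = λ_1/(λ_1+λ_2) = 0.0224719/0.182472 ≈ 0.123.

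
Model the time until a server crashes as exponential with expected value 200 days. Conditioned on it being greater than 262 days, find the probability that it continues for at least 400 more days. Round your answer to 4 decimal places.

The rate is λ = 1/200 = 0.005 per day.
The exponential is memoryless, so the remaining time is again Exp(λ): the condition X > 262 is irrelevant.
P(X > 400) = e^(−2) ≈ 0.1353.

0.1353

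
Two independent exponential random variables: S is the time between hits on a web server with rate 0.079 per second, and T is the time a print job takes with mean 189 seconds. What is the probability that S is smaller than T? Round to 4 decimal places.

λ_1 = 0.079, λ_2 = 1/189 = 0.00529101.
For independent exponentials, P(S < T) = λ_1/(λ_1+λ_2) = 0.079/0.084291 ≈ 0.9372.

0.9372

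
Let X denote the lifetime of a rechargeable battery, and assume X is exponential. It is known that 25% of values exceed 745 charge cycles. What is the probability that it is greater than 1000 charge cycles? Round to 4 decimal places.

e^(−λ·745) = 0.25 ⇒ λ = −ln(0.25)/745 = 0.0018608.
P(X > 1000) = e^(−0.0018608·1000) = e^(−1.8608) ≈ 0.1555.

0.1555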